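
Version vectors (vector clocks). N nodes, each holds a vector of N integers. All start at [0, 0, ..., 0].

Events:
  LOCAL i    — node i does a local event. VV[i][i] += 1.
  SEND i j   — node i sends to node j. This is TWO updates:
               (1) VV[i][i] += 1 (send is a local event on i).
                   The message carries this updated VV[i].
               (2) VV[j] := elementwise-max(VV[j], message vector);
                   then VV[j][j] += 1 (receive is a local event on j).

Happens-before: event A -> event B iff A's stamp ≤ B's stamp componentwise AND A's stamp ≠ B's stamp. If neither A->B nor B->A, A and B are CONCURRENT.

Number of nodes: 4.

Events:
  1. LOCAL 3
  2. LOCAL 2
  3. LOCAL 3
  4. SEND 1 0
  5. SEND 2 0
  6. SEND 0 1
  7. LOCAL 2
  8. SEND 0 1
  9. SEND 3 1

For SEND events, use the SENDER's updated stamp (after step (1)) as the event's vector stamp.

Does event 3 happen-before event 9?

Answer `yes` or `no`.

Initial: VV[0]=[0, 0, 0, 0]
Initial: VV[1]=[0, 0, 0, 0]
Initial: VV[2]=[0, 0, 0, 0]
Initial: VV[3]=[0, 0, 0, 0]
Event 1: LOCAL 3: VV[3][3]++ -> VV[3]=[0, 0, 0, 1]
Event 2: LOCAL 2: VV[2][2]++ -> VV[2]=[0, 0, 1, 0]
Event 3: LOCAL 3: VV[3][3]++ -> VV[3]=[0, 0, 0, 2]
Event 4: SEND 1->0: VV[1][1]++ -> VV[1]=[0, 1, 0, 0], msg_vec=[0, 1, 0, 0]; VV[0]=max(VV[0],msg_vec) then VV[0][0]++ -> VV[0]=[1, 1, 0, 0]
Event 5: SEND 2->0: VV[2][2]++ -> VV[2]=[0, 0, 2, 0], msg_vec=[0, 0, 2, 0]; VV[0]=max(VV[0],msg_vec) then VV[0][0]++ -> VV[0]=[2, 1, 2, 0]
Event 6: SEND 0->1: VV[0][0]++ -> VV[0]=[3, 1, 2, 0], msg_vec=[3, 1, 2, 0]; VV[1]=max(VV[1],msg_vec) then VV[1][1]++ -> VV[1]=[3, 2, 2, 0]
Event 7: LOCAL 2: VV[2][2]++ -> VV[2]=[0, 0, 3, 0]
Event 8: SEND 0->1: VV[0][0]++ -> VV[0]=[4, 1, 2, 0], msg_vec=[4, 1, 2, 0]; VV[1]=max(VV[1],msg_vec) then VV[1][1]++ -> VV[1]=[4, 3, 2, 0]
Event 9: SEND 3->1: VV[3][3]++ -> VV[3]=[0, 0, 0, 3], msg_vec=[0, 0, 0, 3]; VV[1]=max(VV[1],msg_vec) then VV[1][1]++ -> VV[1]=[4, 4, 2, 3]
Event 3 stamp: [0, 0, 0, 2]
Event 9 stamp: [0, 0, 0, 3]
[0, 0, 0, 2] <= [0, 0, 0, 3]? True. Equal? False. Happens-before: True

Answer: yes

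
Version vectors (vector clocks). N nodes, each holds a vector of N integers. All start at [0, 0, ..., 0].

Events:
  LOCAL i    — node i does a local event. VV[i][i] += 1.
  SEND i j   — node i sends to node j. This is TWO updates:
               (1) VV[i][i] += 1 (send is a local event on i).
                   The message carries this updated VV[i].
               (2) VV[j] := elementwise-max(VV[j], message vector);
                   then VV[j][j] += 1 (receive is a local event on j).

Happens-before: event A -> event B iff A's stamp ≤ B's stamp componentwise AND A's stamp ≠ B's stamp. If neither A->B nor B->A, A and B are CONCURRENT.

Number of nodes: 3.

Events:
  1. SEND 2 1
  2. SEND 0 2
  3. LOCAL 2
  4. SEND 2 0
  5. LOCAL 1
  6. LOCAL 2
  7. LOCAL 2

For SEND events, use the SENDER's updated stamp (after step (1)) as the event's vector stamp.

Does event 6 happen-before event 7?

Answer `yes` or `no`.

Initial: VV[0]=[0, 0, 0]
Initial: VV[1]=[0, 0, 0]
Initial: VV[2]=[0, 0, 0]
Event 1: SEND 2->1: VV[2][2]++ -> VV[2]=[0, 0, 1], msg_vec=[0, 0, 1]; VV[1]=max(VV[1],msg_vec) then VV[1][1]++ -> VV[1]=[0, 1, 1]
Event 2: SEND 0->2: VV[0][0]++ -> VV[0]=[1, 0, 0], msg_vec=[1, 0, 0]; VV[2]=max(VV[2],msg_vec) then VV[2][2]++ -> VV[2]=[1, 0, 2]
Event 3: LOCAL 2: VV[2][2]++ -> VV[2]=[1, 0, 3]
Event 4: SEND 2->0: VV[2][2]++ -> VV[2]=[1, 0, 4], msg_vec=[1, 0, 4]; VV[0]=max(VV[0],msg_vec) then VV[0][0]++ -> VV[0]=[2, 0, 4]
Event 5: LOCAL 1: VV[1][1]++ -> VV[1]=[0, 2, 1]
Event 6: LOCAL 2: VV[2][2]++ -> VV[2]=[1, 0, 5]
Event 7: LOCAL 2: VV[2][2]++ -> VV[2]=[1, 0, 6]
Event 6 stamp: [1, 0, 5]
Event 7 stamp: [1, 0, 6]
[1, 0, 5] <= [1, 0, 6]? True. Equal? False. Happens-before: True

Answer: yes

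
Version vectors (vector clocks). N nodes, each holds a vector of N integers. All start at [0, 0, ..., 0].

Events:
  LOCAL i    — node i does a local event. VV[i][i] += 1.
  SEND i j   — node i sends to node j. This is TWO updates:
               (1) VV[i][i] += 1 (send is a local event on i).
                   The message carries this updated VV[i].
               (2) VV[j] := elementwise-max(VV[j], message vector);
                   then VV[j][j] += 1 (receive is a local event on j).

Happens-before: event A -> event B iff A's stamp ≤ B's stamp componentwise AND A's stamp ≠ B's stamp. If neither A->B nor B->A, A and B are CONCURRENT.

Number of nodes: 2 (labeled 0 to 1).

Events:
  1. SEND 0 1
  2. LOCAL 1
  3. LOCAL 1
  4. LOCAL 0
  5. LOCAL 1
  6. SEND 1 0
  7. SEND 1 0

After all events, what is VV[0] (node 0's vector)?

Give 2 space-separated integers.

Answer: 4 6

Derivation:
Initial: VV[0]=[0, 0]
Initial: VV[1]=[0, 0]
Event 1: SEND 0->1: VV[0][0]++ -> VV[0]=[1, 0], msg_vec=[1, 0]; VV[1]=max(VV[1],msg_vec) then VV[1][1]++ -> VV[1]=[1, 1]
Event 2: LOCAL 1: VV[1][1]++ -> VV[1]=[1, 2]
Event 3: LOCAL 1: VV[1][1]++ -> VV[1]=[1, 3]
Event 4: LOCAL 0: VV[0][0]++ -> VV[0]=[2, 0]
Event 5: LOCAL 1: VV[1][1]++ -> VV[1]=[1, 4]
Event 6: SEND 1->0: VV[1][1]++ -> VV[1]=[1, 5], msg_vec=[1, 5]; VV[0]=max(VV[0],msg_vec) then VV[0][0]++ -> VV[0]=[3, 5]
Event 7: SEND 1->0: VV[1][1]++ -> VV[1]=[1, 6], msg_vec=[1, 6]; VV[0]=max(VV[0],msg_vec) then VV[0][0]++ -> VV[0]=[4, 6]
Final vectors: VV[0]=[4, 6]; VV[1]=[1, 6]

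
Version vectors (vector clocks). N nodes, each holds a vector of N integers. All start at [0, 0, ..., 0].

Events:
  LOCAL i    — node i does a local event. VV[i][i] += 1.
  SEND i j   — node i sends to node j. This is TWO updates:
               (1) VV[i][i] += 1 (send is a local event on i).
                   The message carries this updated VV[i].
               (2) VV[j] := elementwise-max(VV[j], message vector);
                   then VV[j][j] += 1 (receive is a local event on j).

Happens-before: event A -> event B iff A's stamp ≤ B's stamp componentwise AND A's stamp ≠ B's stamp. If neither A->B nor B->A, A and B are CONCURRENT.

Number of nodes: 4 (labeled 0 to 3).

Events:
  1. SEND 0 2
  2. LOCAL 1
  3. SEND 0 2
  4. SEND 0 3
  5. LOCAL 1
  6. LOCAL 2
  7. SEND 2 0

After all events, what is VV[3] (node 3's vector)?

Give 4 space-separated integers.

Initial: VV[0]=[0, 0, 0, 0]
Initial: VV[1]=[0, 0, 0, 0]
Initial: VV[2]=[0, 0, 0, 0]
Initial: VV[3]=[0, 0, 0, 0]
Event 1: SEND 0->2: VV[0][0]++ -> VV[0]=[1, 0, 0, 0], msg_vec=[1, 0, 0, 0]; VV[2]=max(VV[2],msg_vec) then VV[2][2]++ -> VV[2]=[1, 0, 1, 0]
Event 2: LOCAL 1: VV[1][1]++ -> VV[1]=[0, 1, 0, 0]
Event 3: SEND 0->2: VV[0][0]++ -> VV[0]=[2, 0, 0, 0], msg_vec=[2, 0, 0, 0]; VV[2]=max(VV[2],msg_vec) then VV[2][2]++ -> VV[2]=[2, 0, 2, 0]
Event 4: SEND 0->3: VV[0][0]++ -> VV[0]=[3, 0, 0, 0], msg_vec=[3, 0, 0, 0]; VV[3]=max(VV[3],msg_vec) then VV[3][3]++ -> VV[3]=[3, 0, 0, 1]
Event 5: LOCAL 1: VV[1][1]++ -> VV[1]=[0, 2, 0, 0]
Event 6: LOCAL 2: VV[2][2]++ -> VV[2]=[2, 0, 3, 0]
Event 7: SEND 2->0: VV[2][2]++ -> VV[2]=[2, 0, 4, 0], msg_vec=[2, 0, 4, 0]; VV[0]=max(VV[0],msg_vec) then VV[0][0]++ -> VV[0]=[4, 0, 4, 0]
Final vectors: VV[0]=[4, 0, 4, 0]; VV[1]=[0, 2, 0, 0]; VV[2]=[2, 0, 4, 0]; VV[3]=[3, 0, 0, 1]

Answer: 3 0 0 1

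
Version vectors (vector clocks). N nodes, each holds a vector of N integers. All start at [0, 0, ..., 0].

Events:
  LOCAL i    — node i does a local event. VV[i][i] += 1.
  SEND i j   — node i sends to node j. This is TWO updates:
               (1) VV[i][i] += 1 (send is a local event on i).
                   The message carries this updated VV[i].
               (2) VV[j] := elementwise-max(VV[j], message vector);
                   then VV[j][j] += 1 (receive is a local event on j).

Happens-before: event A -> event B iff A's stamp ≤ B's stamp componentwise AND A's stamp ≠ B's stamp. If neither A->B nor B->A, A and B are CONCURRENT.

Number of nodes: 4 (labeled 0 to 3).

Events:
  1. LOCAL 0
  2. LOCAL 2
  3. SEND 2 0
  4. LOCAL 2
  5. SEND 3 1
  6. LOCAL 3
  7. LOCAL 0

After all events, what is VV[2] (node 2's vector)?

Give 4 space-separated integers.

Answer: 0 0 3 0

Derivation:
Initial: VV[0]=[0, 0, 0, 0]
Initial: VV[1]=[0, 0, 0, 0]
Initial: VV[2]=[0, 0, 0, 0]
Initial: VV[3]=[0, 0, 0, 0]
Event 1: LOCAL 0: VV[0][0]++ -> VV[0]=[1, 0, 0, 0]
Event 2: LOCAL 2: VV[2][2]++ -> VV[2]=[0, 0, 1, 0]
Event 3: SEND 2->0: VV[2][2]++ -> VV[2]=[0, 0, 2, 0], msg_vec=[0, 0, 2, 0]; VV[0]=max(VV[0],msg_vec) then VV[0][0]++ -> VV[0]=[2, 0, 2, 0]
Event 4: LOCAL 2: VV[2][2]++ -> VV[2]=[0, 0, 3, 0]
Event 5: SEND 3->1: VV[3][3]++ -> VV[3]=[0, 0, 0, 1], msg_vec=[0, 0, 0, 1]; VV[1]=max(VV[1],msg_vec) then VV[1][1]++ -> VV[1]=[0, 1, 0, 1]
Event 6: LOCAL 3: VV[3][3]++ -> VV[3]=[0, 0, 0, 2]
Event 7: LOCAL 0: VV[0][0]++ -> VV[0]=[3, 0, 2, 0]
Final vectors: VV[0]=[3, 0, 2, 0]; VV[1]=[0, 1, 0, 1]; VV[2]=[0, 0, 3, 0]; VV[3]=[0, 0, 0, 2]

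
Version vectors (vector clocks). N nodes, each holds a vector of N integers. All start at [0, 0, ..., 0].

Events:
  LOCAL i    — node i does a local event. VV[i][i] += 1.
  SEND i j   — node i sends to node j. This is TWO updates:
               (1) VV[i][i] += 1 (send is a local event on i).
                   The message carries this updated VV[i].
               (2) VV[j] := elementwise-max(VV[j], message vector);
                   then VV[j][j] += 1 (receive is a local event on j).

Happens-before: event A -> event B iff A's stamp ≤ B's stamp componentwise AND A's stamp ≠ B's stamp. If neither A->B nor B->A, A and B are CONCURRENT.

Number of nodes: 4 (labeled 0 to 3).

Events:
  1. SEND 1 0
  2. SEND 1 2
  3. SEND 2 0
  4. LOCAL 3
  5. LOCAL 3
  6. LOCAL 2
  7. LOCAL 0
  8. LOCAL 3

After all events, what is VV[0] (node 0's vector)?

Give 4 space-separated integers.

Initial: VV[0]=[0, 0, 0, 0]
Initial: VV[1]=[0, 0, 0, 0]
Initial: VV[2]=[0, 0, 0, 0]
Initial: VV[3]=[0, 0, 0, 0]
Event 1: SEND 1->0: VV[1][1]++ -> VV[1]=[0, 1, 0, 0], msg_vec=[0, 1, 0, 0]; VV[0]=max(VV[0],msg_vec) then VV[0][0]++ -> VV[0]=[1, 1, 0, 0]
Event 2: SEND 1->2: VV[1][1]++ -> VV[1]=[0, 2, 0, 0], msg_vec=[0, 2, 0, 0]; VV[2]=max(VV[2],msg_vec) then VV[2][2]++ -> VV[2]=[0, 2, 1, 0]
Event 3: SEND 2->0: VV[2][2]++ -> VV[2]=[0, 2, 2, 0], msg_vec=[0, 2, 2, 0]; VV[0]=max(VV[0],msg_vec) then VV[0][0]++ -> VV[0]=[2, 2, 2, 0]
Event 4: LOCAL 3: VV[3][3]++ -> VV[3]=[0, 0, 0, 1]
Event 5: LOCAL 3: VV[3][3]++ -> VV[3]=[0, 0, 0, 2]
Event 6: LOCAL 2: VV[2][2]++ -> VV[2]=[0, 2, 3, 0]
Event 7: LOCAL 0: VV[0][0]++ -> VV[0]=[3, 2, 2, 0]
Event 8: LOCAL 3: VV[3][3]++ -> VV[3]=[0, 0, 0, 3]
Final vectors: VV[0]=[3, 2, 2, 0]; VV[1]=[0, 2, 0, 0]; VV[2]=[0, 2, 3, 0]; VV[3]=[0, 0, 0, 3]

Answer: 3 2 2 0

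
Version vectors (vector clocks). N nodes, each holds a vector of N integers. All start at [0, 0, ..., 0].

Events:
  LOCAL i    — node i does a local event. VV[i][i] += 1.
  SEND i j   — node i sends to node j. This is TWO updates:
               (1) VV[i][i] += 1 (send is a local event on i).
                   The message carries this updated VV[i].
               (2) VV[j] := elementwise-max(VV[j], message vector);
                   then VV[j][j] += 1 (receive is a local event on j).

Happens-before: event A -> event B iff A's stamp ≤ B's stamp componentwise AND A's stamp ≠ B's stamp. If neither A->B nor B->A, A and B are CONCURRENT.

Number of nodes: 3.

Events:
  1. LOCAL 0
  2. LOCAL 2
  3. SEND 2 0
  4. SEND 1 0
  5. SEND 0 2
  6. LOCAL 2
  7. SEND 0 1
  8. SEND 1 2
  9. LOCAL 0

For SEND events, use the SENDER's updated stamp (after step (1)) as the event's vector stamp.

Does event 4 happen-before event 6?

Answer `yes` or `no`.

Initial: VV[0]=[0, 0, 0]
Initial: VV[1]=[0, 0, 0]
Initial: VV[2]=[0, 0, 0]
Event 1: LOCAL 0: VV[0][0]++ -> VV[0]=[1, 0, 0]
Event 2: LOCAL 2: VV[2][2]++ -> VV[2]=[0, 0, 1]
Event 3: SEND 2->0: VV[2][2]++ -> VV[2]=[0, 0, 2], msg_vec=[0, 0, 2]; VV[0]=max(VV[0],msg_vec) then VV[0][0]++ -> VV[0]=[2, 0, 2]
Event 4: SEND 1->0: VV[1][1]++ -> VV[1]=[0, 1, 0], msg_vec=[0, 1, 0]; VV[0]=max(VV[0],msg_vec) then VV[0][0]++ -> VV[0]=[3, 1, 2]
Event 5: SEND 0->2: VV[0][0]++ -> VV[0]=[4, 1, 2], msg_vec=[4, 1, 2]; VV[2]=max(VV[2],msg_vec) then VV[2][2]++ -> VV[2]=[4, 1, 3]
Event 6: LOCAL 2: VV[2][2]++ -> VV[2]=[4, 1, 4]
Event 7: SEND 0->1: VV[0][0]++ -> VV[0]=[5, 1, 2], msg_vec=[5, 1, 2]; VV[1]=max(VV[1],msg_vec) then VV[1][1]++ -> VV[1]=[5, 2, 2]
Event 8: SEND 1->2: VV[1][1]++ -> VV[1]=[5, 3, 2], msg_vec=[5, 3, 2]; VV[2]=max(VV[2],msg_vec) then VV[2][2]++ -> VV[2]=[5, 3, 5]
Event 9: LOCAL 0: VV[0][0]++ -> VV[0]=[6, 1, 2]
Event 4 stamp: [0, 1, 0]
Event 6 stamp: [4, 1, 4]
[0, 1, 0] <= [4, 1, 4]? True. Equal? False. Happens-before: True

Answer: yes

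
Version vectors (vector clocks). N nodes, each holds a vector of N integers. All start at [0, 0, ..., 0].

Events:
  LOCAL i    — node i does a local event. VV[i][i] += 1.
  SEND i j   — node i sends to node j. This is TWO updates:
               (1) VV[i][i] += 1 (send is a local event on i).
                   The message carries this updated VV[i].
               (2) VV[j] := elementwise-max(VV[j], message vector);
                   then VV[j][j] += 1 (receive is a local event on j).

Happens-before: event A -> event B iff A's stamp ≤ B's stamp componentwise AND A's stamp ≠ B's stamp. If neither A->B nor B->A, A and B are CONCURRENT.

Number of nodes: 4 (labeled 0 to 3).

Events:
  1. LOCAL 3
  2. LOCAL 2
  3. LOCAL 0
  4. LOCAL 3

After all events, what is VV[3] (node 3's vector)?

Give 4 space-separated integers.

Answer: 0 0 0 2

Derivation:
Initial: VV[0]=[0, 0, 0, 0]
Initial: VV[1]=[0, 0, 0, 0]
Initial: VV[2]=[0, 0, 0, 0]
Initial: VV[3]=[0, 0, 0, 0]
Event 1: LOCAL 3: VV[3][3]++ -> VV[3]=[0, 0, 0, 1]
Event 2: LOCAL 2: VV[2][2]++ -> VV[2]=[0, 0, 1, 0]
Event 3: LOCAL 0: VV[0][0]++ -> VV[0]=[1, 0, 0, 0]
Event 4: LOCAL 3: VV[3][3]++ -> VV[3]=[0, 0, 0, 2]
Final vectors: VV[0]=[1, 0, 0, 0]; VV[1]=[0, 0, 0, 0]; VV[2]=[0, 0, 1, 0]; VV[3]=[0, 0, 0, 2]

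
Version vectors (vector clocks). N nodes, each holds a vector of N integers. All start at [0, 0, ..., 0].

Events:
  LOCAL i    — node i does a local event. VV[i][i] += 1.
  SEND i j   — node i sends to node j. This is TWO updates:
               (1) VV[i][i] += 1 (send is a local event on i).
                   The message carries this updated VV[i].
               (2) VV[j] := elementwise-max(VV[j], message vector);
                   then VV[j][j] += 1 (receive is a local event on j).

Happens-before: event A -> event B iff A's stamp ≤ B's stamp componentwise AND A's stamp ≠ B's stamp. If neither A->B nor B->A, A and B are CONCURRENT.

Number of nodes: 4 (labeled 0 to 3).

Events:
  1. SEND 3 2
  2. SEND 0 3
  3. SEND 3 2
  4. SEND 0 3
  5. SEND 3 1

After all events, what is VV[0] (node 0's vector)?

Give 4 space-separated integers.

Initial: VV[0]=[0, 0, 0, 0]
Initial: VV[1]=[0, 0, 0, 0]
Initial: VV[2]=[0, 0, 0, 0]
Initial: VV[3]=[0, 0, 0, 0]
Event 1: SEND 3->2: VV[3][3]++ -> VV[3]=[0, 0, 0, 1], msg_vec=[0, 0, 0, 1]; VV[2]=max(VV[2],msg_vec) then VV[2][2]++ -> VV[2]=[0, 0, 1, 1]
Event 2: SEND 0->3: VV[0][0]++ -> VV[0]=[1, 0, 0, 0], msg_vec=[1, 0, 0, 0]; VV[3]=max(VV[3],msg_vec) then VV[3][3]++ -> VV[3]=[1, 0, 0, 2]
Event 3: SEND 3->2: VV[3][3]++ -> VV[3]=[1, 0, 0, 3], msg_vec=[1, 0, 0, 3]; VV[2]=max(VV[2],msg_vec) then VV[2][2]++ -> VV[2]=[1, 0, 2, 3]
Event 4: SEND 0->3: VV[0][0]++ -> VV[0]=[2, 0, 0, 0], msg_vec=[2, 0, 0, 0]; VV[3]=max(VV[3],msg_vec) then VV[3][3]++ -> VV[3]=[2, 0, 0, 4]
Event 5: SEND 3->1: VV[3][3]++ -> VV[3]=[2, 0, 0, 5], msg_vec=[2, 0, 0, 5]; VV[1]=max(VV[1],msg_vec) then VV[1][1]++ -> VV[1]=[2, 1, 0, 5]
Final vectors: VV[0]=[2, 0, 0, 0]; VV[1]=[2, 1, 0, 5]; VV[2]=[1, 0, 2, 3]; VV[3]=[2, 0, 0, 5]

Answer: 2 0 0 0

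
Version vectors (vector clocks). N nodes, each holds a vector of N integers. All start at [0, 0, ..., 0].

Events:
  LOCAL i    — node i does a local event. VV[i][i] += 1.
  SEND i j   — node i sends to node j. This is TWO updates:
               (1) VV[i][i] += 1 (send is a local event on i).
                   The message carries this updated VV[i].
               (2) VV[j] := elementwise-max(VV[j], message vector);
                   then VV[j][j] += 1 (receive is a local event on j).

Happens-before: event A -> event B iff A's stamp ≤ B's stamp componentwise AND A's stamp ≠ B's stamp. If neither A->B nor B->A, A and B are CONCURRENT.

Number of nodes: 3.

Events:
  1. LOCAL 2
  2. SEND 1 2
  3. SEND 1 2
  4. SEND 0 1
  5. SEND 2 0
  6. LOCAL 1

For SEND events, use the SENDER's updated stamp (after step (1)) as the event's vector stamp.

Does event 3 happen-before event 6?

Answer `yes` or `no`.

Answer: yes

Derivation:
Initial: VV[0]=[0, 0, 0]
Initial: VV[1]=[0, 0, 0]
Initial: VV[2]=[0, 0, 0]
Event 1: LOCAL 2: VV[2][2]++ -> VV[2]=[0, 0, 1]
Event 2: SEND 1->2: VV[1][1]++ -> VV[1]=[0, 1, 0], msg_vec=[0, 1, 0]; VV[2]=max(VV[2],msg_vec) then VV[2][2]++ -> VV[2]=[0, 1, 2]
Event 3: SEND 1->2: VV[1][1]++ -> VV[1]=[0, 2, 0], msg_vec=[0, 2, 0]; VV[2]=max(VV[2],msg_vec) then VV[2][2]++ -> VV[2]=[0, 2, 3]
Event 4: SEND 0->1: VV[0][0]++ -> VV[0]=[1, 0, 0], msg_vec=[1, 0, 0]; VV[1]=max(VV[1],msg_vec) then VV[1][1]++ -> VV[1]=[1, 3, 0]
Event 5: SEND 2->0: VV[2][2]++ -> VV[2]=[0, 2, 4], msg_vec=[0, 2, 4]; VV[0]=max(VV[0],msg_vec) then VV[0][0]++ -> VV[0]=[2, 2, 4]
Event 6: LOCAL 1: VV[1][1]++ -> VV[1]=[1, 4, 0]
Event 3 stamp: [0, 2, 0]
Event 6 stamp: [1, 4, 0]
[0, 2, 0] <= [1, 4, 0]? True. Equal? False. Happens-before: True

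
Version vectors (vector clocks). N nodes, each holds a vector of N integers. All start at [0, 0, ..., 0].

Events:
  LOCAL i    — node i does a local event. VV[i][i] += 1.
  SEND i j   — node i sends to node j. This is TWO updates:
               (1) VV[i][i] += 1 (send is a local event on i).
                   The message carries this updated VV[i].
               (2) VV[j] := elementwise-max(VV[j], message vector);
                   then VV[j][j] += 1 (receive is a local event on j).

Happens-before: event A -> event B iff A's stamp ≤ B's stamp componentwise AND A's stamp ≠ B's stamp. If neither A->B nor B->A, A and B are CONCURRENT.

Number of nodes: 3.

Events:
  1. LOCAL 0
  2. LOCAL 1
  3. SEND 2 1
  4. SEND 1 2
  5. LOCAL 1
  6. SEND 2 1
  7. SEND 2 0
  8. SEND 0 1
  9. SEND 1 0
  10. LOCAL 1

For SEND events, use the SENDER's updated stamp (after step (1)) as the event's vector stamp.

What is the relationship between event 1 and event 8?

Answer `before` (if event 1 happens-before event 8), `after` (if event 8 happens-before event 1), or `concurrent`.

Initial: VV[0]=[0, 0, 0]
Initial: VV[1]=[0, 0, 0]
Initial: VV[2]=[0, 0, 0]
Event 1: LOCAL 0: VV[0][0]++ -> VV[0]=[1, 0, 0]
Event 2: LOCAL 1: VV[1][1]++ -> VV[1]=[0, 1, 0]
Event 3: SEND 2->1: VV[2][2]++ -> VV[2]=[0, 0, 1], msg_vec=[0, 0, 1]; VV[1]=max(VV[1],msg_vec) then VV[1][1]++ -> VV[1]=[0, 2, 1]
Event 4: SEND 1->2: VV[1][1]++ -> VV[1]=[0, 3, 1], msg_vec=[0, 3, 1]; VV[2]=max(VV[2],msg_vec) then VV[2][2]++ -> VV[2]=[0, 3, 2]
Event 5: LOCAL 1: VV[1][1]++ -> VV[1]=[0, 4, 1]
Event 6: SEND 2->1: VV[2][2]++ -> VV[2]=[0, 3, 3], msg_vec=[0, 3, 3]; VV[1]=max(VV[1],msg_vec) then VV[1][1]++ -> VV[1]=[0, 5, 3]
Event 7: SEND 2->0: VV[2][2]++ -> VV[2]=[0, 3, 4], msg_vec=[0, 3, 4]; VV[0]=max(VV[0],msg_vec) then VV[0][0]++ -> VV[0]=[2, 3, 4]
Event 8: SEND 0->1: VV[0][0]++ -> VV[0]=[3, 3, 4], msg_vec=[3, 3, 4]; VV[1]=max(VV[1],msg_vec) then VV[1][1]++ -> VV[1]=[3, 6, 4]
Event 9: SEND 1->0: VV[1][1]++ -> VV[1]=[3, 7, 4], msg_vec=[3, 7, 4]; VV[0]=max(VV[0],msg_vec) then VV[0][0]++ -> VV[0]=[4, 7, 4]
Event 10: LOCAL 1: VV[1][1]++ -> VV[1]=[3, 8, 4]
Event 1 stamp: [1, 0, 0]
Event 8 stamp: [3, 3, 4]
[1, 0, 0] <= [3, 3, 4]? True
[3, 3, 4] <= [1, 0, 0]? False
Relation: before

Answer: before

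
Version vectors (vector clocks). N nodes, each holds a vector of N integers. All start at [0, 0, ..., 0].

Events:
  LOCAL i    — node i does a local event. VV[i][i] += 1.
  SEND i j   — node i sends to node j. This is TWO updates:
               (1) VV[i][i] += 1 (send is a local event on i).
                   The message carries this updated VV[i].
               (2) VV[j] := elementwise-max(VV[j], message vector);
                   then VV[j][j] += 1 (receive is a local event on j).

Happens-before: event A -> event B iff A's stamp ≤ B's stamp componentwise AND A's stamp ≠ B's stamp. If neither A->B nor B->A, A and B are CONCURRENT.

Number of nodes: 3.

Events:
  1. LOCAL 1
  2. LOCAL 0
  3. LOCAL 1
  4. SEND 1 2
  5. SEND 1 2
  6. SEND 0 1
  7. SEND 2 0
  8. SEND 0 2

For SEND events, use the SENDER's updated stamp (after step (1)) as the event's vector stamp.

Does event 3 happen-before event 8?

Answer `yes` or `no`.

Answer: yes

Derivation:
Initial: VV[0]=[0, 0, 0]
Initial: VV[1]=[0, 0, 0]
Initial: VV[2]=[0, 0, 0]
Event 1: LOCAL 1: VV[1][1]++ -> VV[1]=[0, 1, 0]
Event 2: LOCAL 0: VV[0][0]++ -> VV[0]=[1, 0, 0]
Event 3: LOCAL 1: VV[1][1]++ -> VV[1]=[0, 2, 0]
Event 4: SEND 1->2: VV[1][1]++ -> VV[1]=[0, 3, 0], msg_vec=[0, 3, 0]; VV[2]=max(VV[2],msg_vec) then VV[2][2]++ -> VV[2]=[0, 3, 1]
Event 5: SEND 1->2: VV[1][1]++ -> VV[1]=[0, 4, 0], msg_vec=[0, 4, 0]; VV[2]=max(VV[2],msg_vec) then VV[2][2]++ -> VV[2]=[0, 4, 2]
Event 6: SEND 0->1: VV[0][0]++ -> VV[0]=[2, 0, 0], msg_vec=[2, 0, 0]; VV[1]=max(VV[1],msg_vec) then VV[1][1]++ -> VV[1]=[2, 5, 0]
Event 7: SEND 2->0: VV[2][2]++ -> VV[2]=[0, 4, 3], msg_vec=[0, 4, 3]; VV[0]=max(VV[0],msg_vec) then VV[0][0]++ -> VV[0]=[3, 4, 3]
Event 8: SEND 0->2: VV[0][0]++ -> VV[0]=[4, 4, 3], msg_vec=[4, 4, 3]; VV[2]=max(VV[2],msg_vec) then VV[2][2]++ -> VV[2]=[4, 4, 4]
Event 3 stamp: [0, 2, 0]
Event 8 stamp: [4, 4, 3]
[0, 2, 0] <= [4, 4, 3]? True. Equal? False. Happens-before: True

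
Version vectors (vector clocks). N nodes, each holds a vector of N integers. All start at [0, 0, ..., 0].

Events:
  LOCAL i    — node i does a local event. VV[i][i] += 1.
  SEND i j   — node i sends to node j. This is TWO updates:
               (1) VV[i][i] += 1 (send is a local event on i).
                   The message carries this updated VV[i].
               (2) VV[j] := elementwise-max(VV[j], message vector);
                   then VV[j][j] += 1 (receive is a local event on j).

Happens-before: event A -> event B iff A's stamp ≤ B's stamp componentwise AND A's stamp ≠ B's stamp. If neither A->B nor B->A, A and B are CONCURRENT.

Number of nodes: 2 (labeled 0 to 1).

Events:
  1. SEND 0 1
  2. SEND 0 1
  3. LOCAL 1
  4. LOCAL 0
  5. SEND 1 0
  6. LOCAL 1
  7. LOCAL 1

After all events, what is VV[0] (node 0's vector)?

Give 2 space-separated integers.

Initial: VV[0]=[0, 0]
Initial: VV[1]=[0, 0]
Event 1: SEND 0->1: VV[0][0]++ -> VV[0]=[1, 0], msg_vec=[1, 0]; VV[1]=max(VV[1],msg_vec) then VV[1][1]++ -> VV[1]=[1, 1]
Event 2: SEND 0->1: VV[0][0]++ -> VV[0]=[2, 0], msg_vec=[2, 0]; VV[1]=max(VV[1],msg_vec) then VV[1][1]++ -> VV[1]=[2, 2]
Event 3: LOCAL 1: VV[1][1]++ -> VV[1]=[2, 3]
Event 4: LOCAL 0: VV[0][0]++ -> VV[0]=[3, 0]
Event 5: SEND 1->0: VV[1][1]++ -> VV[1]=[2, 4], msg_vec=[2, 4]; VV[0]=max(VV[0],msg_vec) then VV[0][0]++ -> VV[0]=[4, 4]
Event 6: LOCAL 1: VV[1][1]++ -> VV[1]=[2, 5]
Event 7: LOCAL 1: VV[1][1]++ -> VV[1]=[2, 6]
Final vectors: VV[0]=[4, 4]; VV[1]=[2, 6]

Answer: 4 4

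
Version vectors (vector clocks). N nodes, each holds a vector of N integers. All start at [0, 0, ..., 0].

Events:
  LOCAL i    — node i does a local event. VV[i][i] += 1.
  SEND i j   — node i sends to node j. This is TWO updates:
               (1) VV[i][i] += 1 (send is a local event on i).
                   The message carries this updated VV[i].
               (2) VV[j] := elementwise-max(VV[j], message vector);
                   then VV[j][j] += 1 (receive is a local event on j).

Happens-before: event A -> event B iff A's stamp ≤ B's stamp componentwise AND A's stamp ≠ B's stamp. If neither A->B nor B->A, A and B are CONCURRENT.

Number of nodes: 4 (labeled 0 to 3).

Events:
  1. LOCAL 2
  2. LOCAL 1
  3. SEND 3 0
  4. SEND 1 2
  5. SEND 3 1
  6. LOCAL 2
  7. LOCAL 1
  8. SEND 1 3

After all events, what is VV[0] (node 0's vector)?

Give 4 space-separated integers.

Answer: 1 0 0 1

Derivation:
Initial: VV[0]=[0, 0, 0, 0]
Initial: VV[1]=[0, 0, 0, 0]
Initial: VV[2]=[0, 0, 0, 0]
Initial: VV[3]=[0, 0, 0, 0]
Event 1: LOCAL 2: VV[2][2]++ -> VV[2]=[0, 0, 1, 0]
Event 2: LOCAL 1: VV[1][1]++ -> VV[1]=[0, 1, 0, 0]
Event 3: SEND 3->0: VV[3][3]++ -> VV[3]=[0, 0, 0, 1], msg_vec=[0, 0, 0, 1]; VV[0]=max(VV[0],msg_vec) then VV[0][0]++ -> VV[0]=[1, 0, 0, 1]
Event 4: SEND 1->2: VV[1][1]++ -> VV[1]=[0, 2, 0, 0], msg_vec=[0, 2, 0, 0]; VV[2]=max(VV[2],msg_vec) then VV[2][2]++ -> VV[2]=[0, 2, 2, 0]
Event 5: SEND 3->1: VV[3][3]++ -> VV[3]=[0, 0, 0, 2], msg_vec=[0, 0, 0, 2]; VV[1]=max(VV[1],msg_vec) then VV[1][1]++ -> VV[1]=[0, 3, 0, 2]
Event 6: LOCAL 2: VV[2][2]++ -> VV[2]=[0, 2, 3, 0]
Event 7: LOCAL 1: VV[1][1]++ -> VV[1]=[0, 4, 0, 2]
Event 8: SEND 1->3: VV[1][1]++ -> VV[1]=[0, 5, 0, 2], msg_vec=[0, 5, 0, 2]; VV[3]=max(VV[3],msg_vec) then VV[3][3]++ -> VV[3]=[0, 5, 0, 3]
Final vectors: VV[0]=[1, 0, 0, 1]; VV[1]=[0, 5, 0, 2]; VV[2]=[0, 2, 3, 0]; VV[3]=[0, 5, 0, 3]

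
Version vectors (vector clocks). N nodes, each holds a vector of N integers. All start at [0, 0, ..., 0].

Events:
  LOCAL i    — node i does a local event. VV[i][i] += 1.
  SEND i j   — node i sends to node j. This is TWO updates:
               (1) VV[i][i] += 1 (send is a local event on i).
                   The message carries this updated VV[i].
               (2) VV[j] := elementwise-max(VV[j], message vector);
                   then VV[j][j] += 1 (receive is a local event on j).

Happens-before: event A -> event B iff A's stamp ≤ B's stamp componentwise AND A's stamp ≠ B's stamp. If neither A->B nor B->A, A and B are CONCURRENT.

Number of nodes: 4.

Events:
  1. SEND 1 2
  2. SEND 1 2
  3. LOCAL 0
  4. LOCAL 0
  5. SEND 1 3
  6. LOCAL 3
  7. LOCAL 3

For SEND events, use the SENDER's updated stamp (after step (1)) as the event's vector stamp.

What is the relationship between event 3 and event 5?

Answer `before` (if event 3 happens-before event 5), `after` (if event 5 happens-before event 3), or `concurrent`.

Initial: VV[0]=[0, 0, 0, 0]
Initial: VV[1]=[0, 0, 0, 0]
Initial: VV[2]=[0, 0, 0, 0]
Initial: VV[3]=[0, 0, 0, 0]
Event 1: SEND 1->2: VV[1][1]++ -> VV[1]=[0, 1, 0, 0], msg_vec=[0, 1, 0, 0]; VV[2]=max(VV[2],msg_vec) then VV[2][2]++ -> VV[2]=[0, 1, 1, 0]
Event 2: SEND 1->2: VV[1][1]++ -> VV[1]=[0, 2, 0, 0], msg_vec=[0, 2, 0, 0]; VV[2]=max(VV[2],msg_vec) then VV[2][2]++ -> VV[2]=[0, 2, 2, 0]
Event 3: LOCAL 0: VV[0][0]++ -> VV[0]=[1, 0, 0, 0]
Event 4: LOCAL 0: VV[0][0]++ -> VV[0]=[2, 0, 0, 0]
Event 5: SEND 1->3: VV[1][1]++ -> VV[1]=[0, 3, 0, 0], msg_vec=[0, 3, 0, 0]; VV[3]=max(VV[3],msg_vec) then VV[3][3]++ -> VV[3]=[0, 3, 0, 1]
Event 6: LOCAL 3: VV[3][3]++ -> VV[3]=[0, 3, 0, 2]
Event 7: LOCAL 3: VV[3][3]++ -> VV[3]=[0, 3, 0, 3]
Event 3 stamp: [1, 0, 0, 0]
Event 5 stamp: [0, 3, 0, 0]
[1, 0, 0, 0] <= [0, 3, 0, 0]? False
[0, 3, 0, 0] <= [1, 0, 0, 0]? False
Relation: concurrent

Answer: concurrent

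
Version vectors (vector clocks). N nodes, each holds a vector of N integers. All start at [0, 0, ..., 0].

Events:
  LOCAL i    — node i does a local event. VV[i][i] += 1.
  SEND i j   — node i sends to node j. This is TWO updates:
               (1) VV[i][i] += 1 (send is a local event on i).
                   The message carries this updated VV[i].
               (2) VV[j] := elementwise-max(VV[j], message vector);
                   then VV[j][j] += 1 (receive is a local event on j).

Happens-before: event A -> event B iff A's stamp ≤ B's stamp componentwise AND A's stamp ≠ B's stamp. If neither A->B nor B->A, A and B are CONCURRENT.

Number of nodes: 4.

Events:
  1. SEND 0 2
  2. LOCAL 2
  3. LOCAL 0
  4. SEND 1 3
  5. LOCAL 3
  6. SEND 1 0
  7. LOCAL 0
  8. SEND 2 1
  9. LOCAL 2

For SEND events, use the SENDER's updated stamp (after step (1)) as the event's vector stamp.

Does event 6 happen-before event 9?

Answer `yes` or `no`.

Initial: VV[0]=[0, 0, 0, 0]
Initial: VV[1]=[0, 0, 0, 0]
Initial: VV[2]=[0, 0, 0, 0]
Initial: VV[3]=[0, 0, 0, 0]
Event 1: SEND 0->2: VV[0][0]++ -> VV[0]=[1, 0, 0, 0], msg_vec=[1, 0, 0, 0]; VV[2]=max(VV[2],msg_vec) then VV[2][2]++ -> VV[2]=[1, 0, 1, 0]
Event 2: LOCAL 2: VV[2][2]++ -> VV[2]=[1, 0, 2, 0]
Event 3: LOCAL 0: VV[0][0]++ -> VV[0]=[2, 0, 0, 0]
Event 4: SEND 1->3: VV[1][1]++ -> VV[1]=[0, 1, 0, 0], msg_vec=[0, 1, 0, 0]; VV[3]=max(VV[3],msg_vec) then VV[3][3]++ -> VV[3]=[0, 1, 0, 1]
Event 5: LOCAL 3: VV[3][3]++ -> VV[3]=[0, 1, 0, 2]
Event 6: SEND 1->0: VV[1][1]++ -> VV[1]=[0, 2, 0, 0], msg_vec=[0, 2, 0, 0]; VV[0]=max(VV[0],msg_vec) then VV[0][0]++ -> VV[0]=[3, 2, 0, 0]
Event 7: LOCAL 0: VV[0][0]++ -> VV[0]=[4, 2, 0, 0]
Event 8: SEND 2->1: VV[2][2]++ -> VV[2]=[1, 0, 3, 0], msg_vec=[1, 0, 3, 0]; VV[1]=max(VV[1],msg_vec) then VV[1][1]++ -> VV[1]=[1, 3, 3, 0]
Event 9: LOCAL 2: VV[2][2]++ -> VV[2]=[1, 0, 4, 0]
Event 6 stamp: [0, 2, 0, 0]
Event 9 stamp: [1, 0, 4, 0]
[0, 2, 0, 0] <= [1, 0, 4, 0]? False. Equal? False. Happens-before: False

Answer: no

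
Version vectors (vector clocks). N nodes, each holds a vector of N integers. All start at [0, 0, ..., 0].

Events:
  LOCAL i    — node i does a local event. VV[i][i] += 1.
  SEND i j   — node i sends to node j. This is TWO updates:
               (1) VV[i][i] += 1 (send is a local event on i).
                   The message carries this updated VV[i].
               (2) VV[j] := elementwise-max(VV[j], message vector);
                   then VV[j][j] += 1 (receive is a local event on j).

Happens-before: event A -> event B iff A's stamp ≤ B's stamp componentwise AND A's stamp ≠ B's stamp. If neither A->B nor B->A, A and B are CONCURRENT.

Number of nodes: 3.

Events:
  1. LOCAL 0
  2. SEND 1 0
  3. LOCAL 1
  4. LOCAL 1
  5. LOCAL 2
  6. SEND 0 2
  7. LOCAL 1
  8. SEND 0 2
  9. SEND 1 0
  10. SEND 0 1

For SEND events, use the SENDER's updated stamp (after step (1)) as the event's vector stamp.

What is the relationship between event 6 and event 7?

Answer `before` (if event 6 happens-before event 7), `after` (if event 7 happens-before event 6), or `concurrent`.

Answer: concurrent

Derivation:
Initial: VV[0]=[0, 0, 0]
Initial: VV[1]=[0, 0, 0]
Initial: VV[2]=[0, 0, 0]
Event 1: LOCAL 0: VV[0][0]++ -> VV[0]=[1, 0, 0]
Event 2: SEND 1->0: VV[1][1]++ -> VV[1]=[0, 1, 0], msg_vec=[0, 1, 0]; VV[0]=max(VV[0],msg_vec) then VV[0][0]++ -> VV[0]=[2, 1, 0]
Event 3: LOCAL 1: VV[1][1]++ -> VV[1]=[0, 2, 0]
Event 4: LOCAL 1: VV[1][1]++ -> VV[1]=[0, 3, 0]
Event 5: LOCAL 2: VV[2][2]++ -> VV[2]=[0, 0, 1]
Event 6: SEND 0->2: VV[0][0]++ -> VV[0]=[3, 1, 0], msg_vec=[3, 1, 0]; VV[2]=max(VV[2],msg_vec) then VV[2][2]++ -> VV[2]=[3, 1, 2]
Event 7: LOCAL 1: VV[1][1]++ -> VV[1]=[0, 4, 0]
Event 8: SEND 0->2: VV[0][0]++ -> VV[0]=[4, 1, 0], msg_vec=[4, 1, 0]; VV[2]=max(VV[2],msg_vec) then VV[2][2]++ -> VV[2]=[4, 1, 3]
Event 9: SEND 1->0: VV[1][1]++ -> VV[1]=[0, 5, 0], msg_vec=[0, 5, 0]; VV[0]=max(VV[0],msg_vec) then VV[0][0]++ -> VV[0]=[5, 5, 0]
Event 10: SEND 0->1: VV[0][0]++ -> VV[0]=[6, 5, 0], msg_vec=[6, 5, 0]; VV[1]=max(VV[1],msg_vec) then VV[1][1]++ -> VV[1]=[6, 6, 0]
Event 6 stamp: [3, 1, 0]
Event 7 stamp: [0, 4, 0]
[3, 1, 0] <= [0, 4, 0]? False
[0, 4, 0] <= [3, 1, 0]? False
Relation: concurrent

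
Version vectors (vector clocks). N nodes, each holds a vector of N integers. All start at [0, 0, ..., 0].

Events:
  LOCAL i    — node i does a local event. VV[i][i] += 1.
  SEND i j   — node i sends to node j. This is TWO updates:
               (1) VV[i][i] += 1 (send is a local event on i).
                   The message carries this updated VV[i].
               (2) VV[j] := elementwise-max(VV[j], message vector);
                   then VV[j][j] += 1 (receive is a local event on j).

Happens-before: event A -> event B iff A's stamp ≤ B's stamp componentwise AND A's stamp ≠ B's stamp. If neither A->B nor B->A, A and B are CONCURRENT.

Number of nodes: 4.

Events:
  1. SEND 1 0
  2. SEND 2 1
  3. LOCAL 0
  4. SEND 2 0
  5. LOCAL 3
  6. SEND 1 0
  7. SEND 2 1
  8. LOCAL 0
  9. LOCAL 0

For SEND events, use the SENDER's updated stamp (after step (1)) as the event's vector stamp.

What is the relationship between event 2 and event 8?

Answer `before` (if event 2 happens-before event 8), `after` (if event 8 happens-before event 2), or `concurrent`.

Initial: VV[0]=[0, 0, 0, 0]
Initial: VV[1]=[0, 0, 0, 0]
Initial: VV[2]=[0, 0, 0, 0]
Initial: VV[3]=[0, 0, 0, 0]
Event 1: SEND 1->0: VV[1][1]++ -> VV[1]=[0, 1, 0, 0], msg_vec=[0, 1, 0, 0]; VV[0]=max(VV[0],msg_vec) then VV[0][0]++ -> VV[0]=[1, 1, 0, 0]
Event 2: SEND 2->1: VV[2][2]++ -> VV[2]=[0, 0, 1, 0], msg_vec=[0, 0, 1, 0]; VV[1]=max(VV[1],msg_vec) then VV[1][1]++ -> VV[1]=[0, 2, 1, 0]
Event 3: LOCAL 0: VV[0][0]++ -> VV[0]=[2, 1, 0, 0]
Event 4: SEND 2->0: VV[2][2]++ -> VV[2]=[0, 0, 2, 0], msg_vec=[0, 0, 2, 0]; VV[0]=max(VV[0],msg_vec) then VV[0][0]++ -> VV[0]=[3, 1, 2, 0]
Event 5: LOCAL 3: VV[3][3]++ -> VV[3]=[0, 0, 0, 1]
Event 6: SEND 1->0: VV[1][1]++ -> VV[1]=[0, 3, 1, 0], msg_vec=[0, 3, 1, 0]; VV[0]=max(VV[0],msg_vec) then VV[0][0]++ -> VV[0]=[4, 3, 2, 0]
Event 7: SEND 2->1: VV[2][2]++ -> VV[2]=[0, 0, 3, 0], msg_vec=[0, 0, 3, 0]; VV[1]=max(VV[1],msg_vec) then VV[1][1]++ -> VV[1]=[0, 4, 3, 0]
Event 8: LOCAL 0: VV[0][0]++ -> VV[0]=[5, 3, 2, 0]
Event 9: LOCAL 0: VV[0][0]++ -> VV[0]=[6, 3, 2, 0]
Event 2 stamp: [0, 0, 1, 0]
Event 8 stamp: [5, 3, 2, 0]
[0, 0, 1, 0] <= [5, 3, 2, 0]? True
[5, 3, 2, 0] <= [0, 0, 1, 0]? False
Relation: before

Answer: before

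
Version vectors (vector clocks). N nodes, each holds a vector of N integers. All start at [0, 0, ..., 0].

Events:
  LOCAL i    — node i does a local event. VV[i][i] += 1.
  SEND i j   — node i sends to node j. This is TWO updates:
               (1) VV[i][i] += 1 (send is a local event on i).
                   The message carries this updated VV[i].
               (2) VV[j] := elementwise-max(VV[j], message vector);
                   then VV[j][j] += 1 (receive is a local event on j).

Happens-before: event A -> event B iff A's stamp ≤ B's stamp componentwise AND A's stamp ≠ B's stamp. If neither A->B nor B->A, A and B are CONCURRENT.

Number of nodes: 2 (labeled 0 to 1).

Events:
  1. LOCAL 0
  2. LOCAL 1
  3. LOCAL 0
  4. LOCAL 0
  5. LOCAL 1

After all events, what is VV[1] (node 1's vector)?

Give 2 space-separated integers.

Initial: VV[0]=[0, 0]
Initial: VV[1]=[0, 0]
Event 1: LOCAL 0: VV[0][0]++ -> VV[0]=[1, 0]
Event 2: LOCAL 1: VV[1][1]++ -> VV[1]=[0, 1]
Event 3: LOCAL 0: VV[0][0]++ -> VV[0]=[2, 0]
Event 4: LOCAL 0: VV[0][0]++ -> VV[0]=[3, 0]
Event 5: LOCAL 1: VV[1][1]++ -> VV[1]=[0, 2]
Final vectors: VV[0]=[3, 0]; VV[1]=[0, 2]

Answer: 0 2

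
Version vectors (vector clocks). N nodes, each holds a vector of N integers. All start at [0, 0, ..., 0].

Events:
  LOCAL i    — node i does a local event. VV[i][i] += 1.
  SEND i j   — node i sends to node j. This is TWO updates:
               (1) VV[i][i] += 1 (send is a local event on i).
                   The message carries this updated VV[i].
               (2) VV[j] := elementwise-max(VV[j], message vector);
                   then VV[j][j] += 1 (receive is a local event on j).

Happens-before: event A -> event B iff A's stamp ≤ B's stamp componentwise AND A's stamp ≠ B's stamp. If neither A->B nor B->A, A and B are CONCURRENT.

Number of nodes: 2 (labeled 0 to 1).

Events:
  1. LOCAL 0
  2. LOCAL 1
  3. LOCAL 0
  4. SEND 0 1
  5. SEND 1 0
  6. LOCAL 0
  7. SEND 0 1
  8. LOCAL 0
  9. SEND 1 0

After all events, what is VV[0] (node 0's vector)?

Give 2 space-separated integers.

Initial: VV[0]=[0, 0]
Initial: VV[1]=[0, 0]
Event 1: LOCAL 0: VV[0][0]++ -> VV[0]=[1, 0]
Event 2: LOCAL 1: VV[1][1]++ -> VV[1]=[0, 1]
Event 3: LOCAL 0: VV[0][0]++ -> VV[0]=[2, 0]
Event 4: SEND 0->1: VV[0][0]++ -> VV[0]=[3, 0], msg_vec=[3, 0]; VV[1]=max(VV[1],msg_vec) then VV[1][1]++ -> VV[1]=[3, 2]
Event 5: SEND 1->0: VV[1][1]++ -> VV[1]=[3, 3], msg_vec=[3, 3]; VV[0]=max(VV[0],msg_vec) then VV[0][0]++ -> VV[0]=[4, 3]
Event 6: LOCAL 0: VV[0][0]++ -> VV[0]=[5, 3]
Event 7: SEND 0->1: VV[0][0]++ -> VV[0]=[6, 3], msg_vec=[6, 3]; VV[1]=max(VV[1],msg_vec) then VV[1][1]++ -> VV[1]=[6, 4]
Event 8: LOCAL 0: VV[0][0]++ -> VV[0]=[7, 3]
Event 9: SEND 1->0: VV[1][1]++ -> VV[1]=[6, 5], msg_vec=[6, 5]; VV[0]=max(VV[0],msg_vec) then VV[0][0]++ -> VV[0]=[8, 5]
Final vectors: VV[0]=[8, 5]; VV[1]=[6, 5]

Answer: 8 5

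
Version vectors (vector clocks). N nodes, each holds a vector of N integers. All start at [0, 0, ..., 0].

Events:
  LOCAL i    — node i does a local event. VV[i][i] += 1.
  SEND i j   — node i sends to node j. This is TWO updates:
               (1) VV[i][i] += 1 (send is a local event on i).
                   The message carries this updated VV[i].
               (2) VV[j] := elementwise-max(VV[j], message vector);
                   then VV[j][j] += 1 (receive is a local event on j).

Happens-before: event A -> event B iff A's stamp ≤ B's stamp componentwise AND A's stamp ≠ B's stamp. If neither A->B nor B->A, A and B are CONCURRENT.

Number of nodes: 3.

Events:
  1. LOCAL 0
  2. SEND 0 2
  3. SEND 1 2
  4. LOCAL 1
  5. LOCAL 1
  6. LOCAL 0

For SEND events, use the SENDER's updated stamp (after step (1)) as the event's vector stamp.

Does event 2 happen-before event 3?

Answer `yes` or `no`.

Initial: VV[0]=[0, 0, 0]
Initial: VV[1]=[0, 0, 0]
Initial: VV[2]=[0, 0, 0]
Event 1: LOCAL 0: VV[0][0]++ -> VV[0]=[1, 0, 0]
Event 2: SEND 0->2: VV[0][0]++ -> VV[0]=[2, 0, 0], msg_vec=[2, 0, 0]; VV[2]=max(VV[2],msg_vec) then VV[2][2]++ -> VV[2]=[2, 0, 1]
Event 3: SEND 1->2: VV[1][1]++ -> VV[1]=[0, 1, 0], msg_vec=[0, 1, 0]; VV[2]=max(VV[2],msg_vec) then VV[2][2]++ -> VV[2]=[2, 1, 2]
Event 4: LOCAL 1: VV[1][1]++ -> VV[1]=[0, 2, 0]
Event 5: LOCAL 1: VV[1][1]++ -> VV[1]=[0, 3, 0]
Event 6: LOCAL 0: VV[0][0]++ -> VV[0]=[3, 0, 0]
Event 2 stamp: [2, 0, 0]
Event 3 stamp: [0, 1, 0]
[2, 0, 0] <= [0, 1, 0]? False. Equal? False. Happens-before: False

Answer: no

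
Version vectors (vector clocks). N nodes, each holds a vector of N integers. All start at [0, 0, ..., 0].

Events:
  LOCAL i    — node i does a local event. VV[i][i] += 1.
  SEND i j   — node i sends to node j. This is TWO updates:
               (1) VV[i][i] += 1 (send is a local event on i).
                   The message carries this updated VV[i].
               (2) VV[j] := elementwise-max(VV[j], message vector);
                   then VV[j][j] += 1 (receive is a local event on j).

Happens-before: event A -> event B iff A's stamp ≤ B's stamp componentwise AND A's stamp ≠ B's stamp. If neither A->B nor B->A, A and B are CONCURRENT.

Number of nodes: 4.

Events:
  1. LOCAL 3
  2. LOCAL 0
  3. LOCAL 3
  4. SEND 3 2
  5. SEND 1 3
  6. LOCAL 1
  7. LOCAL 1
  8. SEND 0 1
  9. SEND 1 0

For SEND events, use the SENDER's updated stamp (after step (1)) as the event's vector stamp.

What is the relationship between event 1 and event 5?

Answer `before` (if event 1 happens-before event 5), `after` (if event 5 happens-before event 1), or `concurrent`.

Initial: VV[0]=[0, 0, 0, 0]
Initial: VV[1]=[0, 0, 0, 0]
Initial: VV[2]=[0, 0, 0, 0]
Initial: VV[3]=[0, 0, 0, 0]
Event 1: LOCAL 3: VV[3][3]++ -> VV[3]=[0, 0, 0, 1]
Event 2: LOCAL 0: VV[0][0]++ -> VV[0]=[1, 0, 0, 0]
Event 3: LOCAL 3: VV[3][3]++ -> VV[3]=[0, 0, 0, 2]
Event 4: SEND 3->2: VV[3][3]++ -> VV[3]=[0, 0, 0, 3], msg_vec=[0, 0, 0, 3]; VV[2]=max(VV[2],msg_vec) then VV[2][2]++ -> VV[2]=[0, 0, 1, 3]
Event 5: SEND 1->3: VV[1][1]++ -> VV[1]=[0, 1, 0, 0], msg_vec=[0, 1, 0, 0]; VV[3]=max(VV[3],msg_vec) then VV[3][3]++ -> VV[3]=[0, 1, 0, 4]
Event 6: LOCAL 1: VV[1][1]++ -> VV[1]=[0, 2, 0, 0]
Event 7: LOCAL 1: VV[1][1]++ -> VV[1]=[0, 3, 0, 0]
Event 8: SEND 0->1: VV[0][0]++ -> VV[0]=[2, 0, 0, 0], msg_vec=[2, 0, 0, 0]; VV[1]=max(VV[1],msg_vec) then VV[1][1]++ -> VV[1]=[2, 4, 0, 0]
Event 9: SEND 1->0: VV[1][1]++ -> VV[1]=[2, 5, 0, 0], msg_vec=[2, 5, 0, 0]; VV[0]=max(VV[0],msg_vec) then VV[0][0]++ -> VV[0]=[3, 5, 0, 0]
Event 1 stamp: [0, 0, 0, 1]
Event 5 stamp: [0, 1, 0, 0]
[0, 0, 0, 1] <= [0, 1, 0, 0]? False
[0, 1, 0, 0] <= [0, 0, 0, 1]? False
Relation: concurrent

Answer: concurrent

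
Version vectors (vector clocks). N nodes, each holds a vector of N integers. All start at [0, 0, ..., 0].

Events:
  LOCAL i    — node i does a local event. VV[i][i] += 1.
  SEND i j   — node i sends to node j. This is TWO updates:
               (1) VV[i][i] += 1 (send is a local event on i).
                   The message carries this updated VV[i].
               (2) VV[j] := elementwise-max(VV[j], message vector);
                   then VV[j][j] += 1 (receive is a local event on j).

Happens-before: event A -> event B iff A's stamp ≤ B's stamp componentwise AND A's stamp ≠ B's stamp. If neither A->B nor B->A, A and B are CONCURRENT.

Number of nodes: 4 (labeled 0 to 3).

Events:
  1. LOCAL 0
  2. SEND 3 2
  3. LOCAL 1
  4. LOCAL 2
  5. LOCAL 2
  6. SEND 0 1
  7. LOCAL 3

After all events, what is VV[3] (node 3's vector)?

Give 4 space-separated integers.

Initial: VV[0]=[0, 0, 0, 0]
Initial: VV[1]=[0, 0, 0, 0]
Initial: VV[2]=[0, 0, 0, 0]
Initial: VV[3]=[0, 0, 0, 0]
Event 1: LOCAL 0: VV[0][0]++ -> VV[0]=[1, 0, 0, 0]
Event 2: SEND 3->2: VV[3][3]++ -> VV[3]=[0, 0, 0, 1], msg_vec=[0, 0, 0, 1]; VV[2]=max(VV[2],msg_vec) then VV[2][2]++ -> VV[2]=[0, 0, 1, 1]
Event 3: LOCAL 1: VV[1][1]++ -> VV[1]=[0, 1, 0, 0]
Event 4: LOCAL 2: VV[2][2]++ -> VV[2]=[0, 0, 2, 1]
Event 5: LOCAL 2: VV[2][2]++ -> VV[2]=[0, 0, 3, 1]
Event 6: SEND 0->1: VV[0][0]++ -> VV[0]=[2, 0, 0, 0], msg_vec=[2, 0, 0, 0]; VV[1]=max(VV[1],msg_vec) then VV[1][1]++ -> VV[1]=[2, 2, 0, 0]
Event 7: LOCAL 3: VV[3][3]++ -> VV[3]=[0, 0, 0, 2]
Final vectors: VV[0]=[2, 0, 0, 0]; VV[1]=[2, 2, 0, 0]; VV[2]=[0, 0, 3, 1]; VV[3]=[0, 0, 0, 2]

Answer: 0 0 0 2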